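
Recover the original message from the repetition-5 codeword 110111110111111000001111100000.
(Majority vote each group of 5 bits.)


Groups: 11011, 11101, 11111, 00000, 11111, 00000
Majority votes: 111010

111010


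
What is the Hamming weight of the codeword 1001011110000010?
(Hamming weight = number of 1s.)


Counting 1s in 1001011110000010

7


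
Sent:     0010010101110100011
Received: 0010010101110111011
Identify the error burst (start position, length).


XOR: 0000000000000011000

Burst at position 14, length 2


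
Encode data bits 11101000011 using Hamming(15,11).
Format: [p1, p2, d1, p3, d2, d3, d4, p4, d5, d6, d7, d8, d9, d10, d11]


Parity bits: p1=0, p2=0, p3=0, p4=1

001011011000011


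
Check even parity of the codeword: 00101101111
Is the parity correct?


Number of 1s: 7

No, parity error (7 ones)


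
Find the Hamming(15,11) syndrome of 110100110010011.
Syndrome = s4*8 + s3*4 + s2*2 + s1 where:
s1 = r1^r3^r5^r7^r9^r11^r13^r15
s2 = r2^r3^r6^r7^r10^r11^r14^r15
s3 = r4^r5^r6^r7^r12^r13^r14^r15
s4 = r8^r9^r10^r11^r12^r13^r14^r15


s1=0, s2=1, s3=0, s4=0

Syndrome = 2 (error at position 2)


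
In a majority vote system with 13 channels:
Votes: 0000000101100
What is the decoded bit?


Ones: 3 out of 13
Threshold: 7

0 (3/13 voted 1)


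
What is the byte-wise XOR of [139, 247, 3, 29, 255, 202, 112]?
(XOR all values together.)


XOR chain: 139 ^ 247 ^ 3 ^ 29 ^ 255 ^ 202 ^ 112 = 39

39


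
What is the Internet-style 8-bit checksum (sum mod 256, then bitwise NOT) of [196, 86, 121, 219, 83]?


Sum = 705 mod 256 = 193
Complement = 62

62


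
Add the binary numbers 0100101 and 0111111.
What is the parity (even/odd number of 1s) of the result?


0100101 = 37
0111111 = 63
Sum = 100 = 1100100
1s count = 3

odd parity (3 ones in 1100100)


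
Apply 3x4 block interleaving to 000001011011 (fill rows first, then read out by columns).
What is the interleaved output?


Matrix:
  0000
  0101
  1011
Read columns: 001010001011

001010001011


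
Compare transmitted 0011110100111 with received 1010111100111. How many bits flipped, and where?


XOR: 1001001000000

3 error(s) at position(s): 0, 3, 6


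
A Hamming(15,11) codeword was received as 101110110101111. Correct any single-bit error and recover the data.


Syndrome = 6: error at position 6

Data: 11110101111 (corrected bit 6)


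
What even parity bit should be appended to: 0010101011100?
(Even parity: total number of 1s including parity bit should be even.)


Number of 1s in data: 6
Parity bit: 0

0


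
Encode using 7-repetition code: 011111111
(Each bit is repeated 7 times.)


Each bit -> 7 copies

000000011111111111111111111111111111111111111111111111111111111


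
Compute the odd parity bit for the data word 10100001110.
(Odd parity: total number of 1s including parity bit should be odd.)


Number of 1s in data: 5
Parity bit: 0

0


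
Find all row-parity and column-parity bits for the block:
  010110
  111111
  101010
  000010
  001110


Row parities: 10111
Column parities: 001111

Row P: 10111, Col P: 001111, Corner: 0


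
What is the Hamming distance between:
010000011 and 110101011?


XOR: 100101000
Count of 1s: 3

3


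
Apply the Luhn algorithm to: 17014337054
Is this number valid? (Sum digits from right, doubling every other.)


Luhn sum = 31
31 mod 10 = 1

Invalid (Luhn sum mod 10 = 1)


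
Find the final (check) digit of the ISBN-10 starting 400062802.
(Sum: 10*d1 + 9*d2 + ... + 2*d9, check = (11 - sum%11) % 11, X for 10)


Weighted sum: 122
122 mod 11 = 1

Check digit: X


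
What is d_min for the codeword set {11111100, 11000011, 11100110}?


Comparing all pairs, minimum distance: 3
Can detect 2 errors, correct 1 errors

3


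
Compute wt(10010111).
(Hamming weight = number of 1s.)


Counting 1s in 10010111

5


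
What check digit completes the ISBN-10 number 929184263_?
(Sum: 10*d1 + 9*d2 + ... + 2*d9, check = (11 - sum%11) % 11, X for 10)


Weighted sum: 287
287 mod 11 = 1

Check digit: X


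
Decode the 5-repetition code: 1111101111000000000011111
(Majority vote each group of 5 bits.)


Groups: 11111, 01111, 00000, 00000, 11111
Majority votes: 11001

11001


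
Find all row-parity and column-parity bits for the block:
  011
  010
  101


Row parities: 010
Column parities: 100

Row P: 010, Col P: 100, Corner: 1


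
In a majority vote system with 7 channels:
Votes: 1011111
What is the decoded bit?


Ones: 6 out of 7
Threshold: 4

1 (6/7 voted 1)


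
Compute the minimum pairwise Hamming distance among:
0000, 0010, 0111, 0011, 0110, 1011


Comparing all pairs, minimum distance: 1
Can detect 0 errors, correct 0 errors

1


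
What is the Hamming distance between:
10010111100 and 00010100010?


XOR: 10000011110
Count of 1s: 5

5


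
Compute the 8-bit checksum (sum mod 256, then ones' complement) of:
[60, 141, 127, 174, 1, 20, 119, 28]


Sum = 670 mod 256 = 158
Complement = 97

97


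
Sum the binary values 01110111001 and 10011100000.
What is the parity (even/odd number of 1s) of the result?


01110111001 = 953
10011100000 = 1248
Sum = 2201 = 100010011001
1s count = 5

odd parity (5 ones in 100010011001)


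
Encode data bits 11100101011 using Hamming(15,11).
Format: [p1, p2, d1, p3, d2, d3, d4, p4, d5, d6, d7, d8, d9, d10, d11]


Parity bits: p1=1, p2=1, p3=1, p4=0

111111000101011


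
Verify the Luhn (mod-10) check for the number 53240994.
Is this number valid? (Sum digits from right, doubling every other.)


Luhn sum = 34
34 mod 10 = 4

Invalid (Luhn sum mod 10 = 4)


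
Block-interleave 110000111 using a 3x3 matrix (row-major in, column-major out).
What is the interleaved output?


Matrix:
  110
  000
  111
Read columns: 101101001

101101001


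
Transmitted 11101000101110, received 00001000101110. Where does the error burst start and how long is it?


XOR: 11100000000000

Burst at position 0, length 3


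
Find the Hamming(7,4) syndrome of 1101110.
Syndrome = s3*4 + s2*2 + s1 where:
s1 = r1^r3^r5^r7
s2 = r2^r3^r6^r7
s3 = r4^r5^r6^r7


s1=0, s2=0, s3=1

Syndrome = 4 (error at position 4)


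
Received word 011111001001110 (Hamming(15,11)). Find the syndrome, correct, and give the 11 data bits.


Syndrome = 0: no error detected

Data: 11101001110 (no errors)


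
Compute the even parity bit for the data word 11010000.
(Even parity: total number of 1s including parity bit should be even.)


Number of 1s in data: 3
Parity bit: 1

1


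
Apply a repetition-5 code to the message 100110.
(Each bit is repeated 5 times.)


Each bit -> 5 copies

111110000000000111111111100000


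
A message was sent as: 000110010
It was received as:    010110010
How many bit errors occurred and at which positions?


XOR: 010000000

1 error(s) at position(s): 1


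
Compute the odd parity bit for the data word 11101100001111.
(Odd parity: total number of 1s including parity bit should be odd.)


Number of 1s in data: 9
Parity bit: 0

0


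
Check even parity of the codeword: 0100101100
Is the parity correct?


Number of 1s: 4

Yes, parity is correct (4 ones)


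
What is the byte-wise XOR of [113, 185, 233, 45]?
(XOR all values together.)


XOR chain: 113 ^ 185 ^ 233 ^ 45 = 12

12


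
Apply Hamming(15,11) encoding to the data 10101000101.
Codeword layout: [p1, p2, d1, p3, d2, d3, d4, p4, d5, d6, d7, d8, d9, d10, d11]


Parity bits: p1=0, p2=1, p3=1, p4=1

011101011000101


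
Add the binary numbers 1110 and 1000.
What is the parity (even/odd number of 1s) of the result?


1110 = 14
1000 = 8
Sum = 22 = 10110
1s count = 3

odd parity (3 ones in 10110)


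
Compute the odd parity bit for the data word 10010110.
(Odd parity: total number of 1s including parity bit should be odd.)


Number of 1s in data: 4
Parity bit: 1

1


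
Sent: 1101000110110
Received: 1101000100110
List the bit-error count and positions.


XOR: 0000000010000

1 error(s) at position(s): 8


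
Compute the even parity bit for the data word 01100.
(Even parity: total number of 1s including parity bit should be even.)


Number of 1s in data: 2
Parity bit: 0

0


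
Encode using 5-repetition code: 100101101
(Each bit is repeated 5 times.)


Each bit -> 5 copies

111110000000000111110000011111111110000011111


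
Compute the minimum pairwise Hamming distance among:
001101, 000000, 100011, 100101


Comparing all pairs, minimum distance: 2
Can detect 1 errors, correct 0 errors

2


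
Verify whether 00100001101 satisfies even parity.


Number of 1s: 4

Yes, parity is correct (4 ones)


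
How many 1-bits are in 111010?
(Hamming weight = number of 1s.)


Counting 1s in 111010

4


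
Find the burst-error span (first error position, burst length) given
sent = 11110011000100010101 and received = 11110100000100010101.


XOR: 00000111000000000000

Burst at position 5, length 3


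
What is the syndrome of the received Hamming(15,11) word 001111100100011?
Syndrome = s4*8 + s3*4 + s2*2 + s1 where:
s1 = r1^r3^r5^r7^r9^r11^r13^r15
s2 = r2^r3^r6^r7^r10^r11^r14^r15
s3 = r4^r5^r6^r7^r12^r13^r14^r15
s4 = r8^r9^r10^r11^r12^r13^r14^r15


s1=0, s2=0, s3=0, s4=1

Syndrome = 8 (error at position 8)


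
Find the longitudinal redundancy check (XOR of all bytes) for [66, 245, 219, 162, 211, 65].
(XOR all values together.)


XOR chain: 66 ^ 245 ^ 219 ^ 162 ^ 211 ^ 65 = 92

92


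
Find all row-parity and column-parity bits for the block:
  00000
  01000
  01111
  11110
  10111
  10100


Row parities: 010000
Column parities: 11010

Row P: 010000, Col P: 11010, Corner: 1


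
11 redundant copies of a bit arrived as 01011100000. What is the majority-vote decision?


Ones: 4 out of 11
Threshold: 6

0 (4/11 voted 1)


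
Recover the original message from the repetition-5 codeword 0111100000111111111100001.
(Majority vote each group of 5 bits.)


Groups: 01111, 00000, 11111, 11111, 00001
Majority votes: 10110

10110


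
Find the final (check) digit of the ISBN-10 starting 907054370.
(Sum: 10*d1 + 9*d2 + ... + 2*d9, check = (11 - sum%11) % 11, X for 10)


Weighted sum: 229
229 mod 11 = 9

Check digit: 2


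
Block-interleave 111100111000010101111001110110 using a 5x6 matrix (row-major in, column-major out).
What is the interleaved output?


Matrix:
  111100
  111000
  010101
  111001
  110110
Read columns: 110111111111010101010000100110

110111111111010101010000100110


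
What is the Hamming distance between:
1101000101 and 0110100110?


XOR: 1011100011
Count of 1s: 6

6


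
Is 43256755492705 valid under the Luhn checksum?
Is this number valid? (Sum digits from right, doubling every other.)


Luhn sum = 69
69 mod 10 = 9

Invalid (Luhn sum mod 10 = 9)


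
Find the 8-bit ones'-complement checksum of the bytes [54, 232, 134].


Sum = 420 mod 256 = 164
Complement = 91

91


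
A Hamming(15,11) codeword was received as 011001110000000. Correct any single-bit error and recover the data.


Syndrome = 8: error at position 8

Data: 10110000000 (corrected bit 8)


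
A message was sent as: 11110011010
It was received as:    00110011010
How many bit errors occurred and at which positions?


XOR: 11000000000

2 error(s) at position(s): 0, 1


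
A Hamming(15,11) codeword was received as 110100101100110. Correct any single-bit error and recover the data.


Syndrome = 0: no error detected

Data: 00011100110 (no errors)


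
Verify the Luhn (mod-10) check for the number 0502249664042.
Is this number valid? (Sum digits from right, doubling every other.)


Luhn sum = 51
51 mod 10 = 1

Invalid (Luhn sum mod 10 = 1)


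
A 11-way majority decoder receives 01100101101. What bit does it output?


Ones: 6 out of 11
Threshold: 6

1 (6/11 voted 1)


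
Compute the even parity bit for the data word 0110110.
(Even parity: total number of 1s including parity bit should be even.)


Number of 1s in data: 4
Parity bit: 0

0


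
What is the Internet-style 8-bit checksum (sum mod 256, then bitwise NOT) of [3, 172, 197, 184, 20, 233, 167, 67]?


Sum = 1043 mod 256 = 19
Complement = 236

236


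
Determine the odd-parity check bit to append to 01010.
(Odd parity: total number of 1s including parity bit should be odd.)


Number of 1s in data: 2
Parity bit: 1

1


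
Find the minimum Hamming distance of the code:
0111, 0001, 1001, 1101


Comparing all pairs, minimum distance: 1
Can detect 0 errors, correct 0 errors

1


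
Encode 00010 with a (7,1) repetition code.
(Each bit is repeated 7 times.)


Each bit -> 7 copies

00000000000000000000011111110000000


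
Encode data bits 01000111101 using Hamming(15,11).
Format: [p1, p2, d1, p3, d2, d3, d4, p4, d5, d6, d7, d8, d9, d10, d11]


Parity bits: p1=0, p2=1, p3=0, p4=1

010010010111101


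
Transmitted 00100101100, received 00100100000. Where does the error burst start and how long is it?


XOR: 00000001100

Burst at position 7, length 2


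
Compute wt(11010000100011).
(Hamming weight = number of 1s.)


Counting 1s in 11010000100011

6


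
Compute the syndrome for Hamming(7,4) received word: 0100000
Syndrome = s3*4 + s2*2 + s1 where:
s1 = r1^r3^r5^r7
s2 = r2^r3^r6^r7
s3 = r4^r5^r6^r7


s1=0, s2=1, s3=0

Syndrome = 2 (error at position 2)


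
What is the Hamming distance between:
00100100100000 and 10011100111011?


XOR: 10111000011011
Count of 1s: 8

8


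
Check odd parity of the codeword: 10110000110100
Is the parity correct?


Number of 1s: 6

No, parity error (6 ones)


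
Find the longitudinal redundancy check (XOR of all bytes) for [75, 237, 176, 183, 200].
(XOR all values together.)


XOR chain: 75 ^ 237 ^ 176 ^ 183 ^ 200 = 105

105


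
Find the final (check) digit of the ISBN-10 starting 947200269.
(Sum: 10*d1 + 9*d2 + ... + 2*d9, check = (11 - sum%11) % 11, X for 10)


Weighted sum: 240
240 mod 11 = 9

Check digit: 2


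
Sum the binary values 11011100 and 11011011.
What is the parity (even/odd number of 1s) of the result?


11011100 = 220
11011011 = 219
Sum = 439 = 110110111
1s count = 7

odd parity (7 ones in 110110111)


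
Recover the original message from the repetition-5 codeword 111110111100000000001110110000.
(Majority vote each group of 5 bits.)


Groups: 11111, 01111, 00000, 00000, 11101, 10000
Majority votes: 110010

110010


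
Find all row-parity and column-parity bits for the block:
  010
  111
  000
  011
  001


Row parities: 11001
Column parities: 111

Row P: 11001, Col P: 111, Corner: 1


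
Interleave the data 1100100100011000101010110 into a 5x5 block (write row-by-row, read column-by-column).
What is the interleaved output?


Matrix:
  11001
  00100
  01100
  01010
  10110
Read columns: 1000110110011010001110000

1000110110011010001110000


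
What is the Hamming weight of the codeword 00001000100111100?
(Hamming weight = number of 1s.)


Counting 1s in 00001000100111100

6


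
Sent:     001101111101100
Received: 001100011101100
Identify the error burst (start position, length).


XOR: 000001100000000

Burst at position 5, length 2


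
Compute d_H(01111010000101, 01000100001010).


XOR: 00111110001111
Count of 1s: 9

9


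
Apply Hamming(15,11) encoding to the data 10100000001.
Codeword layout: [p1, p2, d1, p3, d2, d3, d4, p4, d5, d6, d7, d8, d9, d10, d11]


Parity bits: p1=0, p2=1, p3=0, p4=1

011001010000001


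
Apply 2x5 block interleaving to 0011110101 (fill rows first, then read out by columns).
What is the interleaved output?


Matrix:
  00111
  10101
Read columns: 0100111011

0100111011


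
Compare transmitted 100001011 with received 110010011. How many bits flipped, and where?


XOR: 010011000

3 error(s) at position(s): 1, 4, 5


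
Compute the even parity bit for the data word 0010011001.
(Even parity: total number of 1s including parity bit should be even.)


Number of 1s in data: 4
Parity bit: 0

0


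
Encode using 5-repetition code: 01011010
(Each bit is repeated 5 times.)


Each bit -> 5 copies

0000011111000001111111111000001111100000


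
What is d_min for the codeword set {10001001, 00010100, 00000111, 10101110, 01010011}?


Comparing all pairs, minimum distance: 3
Can detect 2 errors, correct 1 errors

3


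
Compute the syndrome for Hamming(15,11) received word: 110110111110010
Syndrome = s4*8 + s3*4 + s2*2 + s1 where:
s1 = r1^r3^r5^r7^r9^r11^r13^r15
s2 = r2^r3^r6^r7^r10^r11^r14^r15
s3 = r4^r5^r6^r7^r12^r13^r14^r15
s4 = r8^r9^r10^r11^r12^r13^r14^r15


s1=1, s2=1, s3=0, s4=1

Syndrome = 11 (error at position 11)


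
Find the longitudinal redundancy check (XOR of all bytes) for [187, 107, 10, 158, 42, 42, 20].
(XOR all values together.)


XOR chain: 187 ^ 107 ^ 10 ^ 158 ^ 42 ^ 42 ^ 20 = 80

80


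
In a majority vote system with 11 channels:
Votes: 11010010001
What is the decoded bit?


Ones: 5 out of 11
Threshold: 6

0 (5/11 voted 1)


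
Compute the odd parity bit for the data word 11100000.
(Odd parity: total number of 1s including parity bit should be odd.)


Number of 1s in data: 3
Parity bit: 0

0


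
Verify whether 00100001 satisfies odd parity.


Number of 1s: 2

No, parity error (2 ones)


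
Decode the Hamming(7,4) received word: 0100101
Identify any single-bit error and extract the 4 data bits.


Syndrome = 0: no error detected

Data: 0101 (no errors)


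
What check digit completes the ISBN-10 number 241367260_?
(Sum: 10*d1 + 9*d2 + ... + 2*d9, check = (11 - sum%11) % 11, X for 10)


Weighted sum: 182
182 mod 11 = 6

Check digit: 5


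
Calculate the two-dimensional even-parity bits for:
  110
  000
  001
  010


Row parities: 0011
Column parities: 101

Row P: 0011, Col P: 101, Corner: 0


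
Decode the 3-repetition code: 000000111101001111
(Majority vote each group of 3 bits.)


Groups: 000, 000, 111, 101, 001, 111
Majority votes: 001101

001101


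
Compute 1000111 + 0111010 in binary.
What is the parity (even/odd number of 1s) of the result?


1000111 = 71
0111010 = 58
Sum = 129 = 10000001
1s count = 2

even parity (2 ones in 10000001)


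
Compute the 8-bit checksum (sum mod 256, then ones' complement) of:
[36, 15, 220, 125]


Sum = 396 mod 256 = 140
Complement = 115

115


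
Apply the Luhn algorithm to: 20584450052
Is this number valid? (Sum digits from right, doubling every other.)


Luhn sum = 34
34 mod 10 = 4

Invalid (Luhn sum mod 10 = 4)


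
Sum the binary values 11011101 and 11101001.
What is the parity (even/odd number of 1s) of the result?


11011101 = 221
11101001 = 233
Sum = 454 = 111000110
1s count = 5

odd parity (5 ones in 111000110)


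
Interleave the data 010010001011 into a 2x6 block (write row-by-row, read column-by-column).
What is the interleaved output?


Matrix:
  010010
  001011
Read columns: 001001001101

001001001101


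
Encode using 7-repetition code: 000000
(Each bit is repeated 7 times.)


Each bit -> 7 copies

000000000000000000000000000000000000000000


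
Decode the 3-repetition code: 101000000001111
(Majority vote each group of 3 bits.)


Groups: 101, 000, 000, 001, 111
Majority votes: 10001

10001


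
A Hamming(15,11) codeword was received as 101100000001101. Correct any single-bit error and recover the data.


Syndrome = 8: error at position 8

Data: 10000001101 (corrected bit 8)


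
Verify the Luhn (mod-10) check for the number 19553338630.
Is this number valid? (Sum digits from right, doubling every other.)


Luhn sum = 47
47 mod 10 = 7

Invalid (Luhn sum mod 10 = 7)


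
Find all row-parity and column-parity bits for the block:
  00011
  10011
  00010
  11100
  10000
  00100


Row parities: 011111
Column parities: 11010

Row P: 011111, Col P: 11010, Corner: 1


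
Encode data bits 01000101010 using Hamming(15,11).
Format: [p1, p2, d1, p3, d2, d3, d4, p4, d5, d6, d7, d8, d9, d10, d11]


Parity bits: p1=1, p2=0, p3=1, p4=1

100110010101010


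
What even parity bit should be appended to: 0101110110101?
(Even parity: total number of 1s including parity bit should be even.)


Number of 1s in data: 8
Parity bit: 0

0


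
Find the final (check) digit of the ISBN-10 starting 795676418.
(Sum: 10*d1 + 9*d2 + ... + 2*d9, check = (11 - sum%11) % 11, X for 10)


Weighted sum: 340
340 mod 11 = 10

Check digit: 1


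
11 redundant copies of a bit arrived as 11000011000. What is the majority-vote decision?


Ones: 4 out of 11
Threshold: 6

0 (4/11 voted 1)


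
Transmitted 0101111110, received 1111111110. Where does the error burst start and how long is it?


XOR: 1010000000

Burst at position 0, length 3


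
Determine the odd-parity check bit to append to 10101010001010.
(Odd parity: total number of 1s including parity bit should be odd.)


Number of 1s in data: 6
Parity bit: 1

1


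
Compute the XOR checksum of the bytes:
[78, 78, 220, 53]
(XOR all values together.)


XOR chain: 78 ^ 78 ^ 220 ^ 53 = 233

233


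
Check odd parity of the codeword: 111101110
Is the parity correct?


Number of 1s: 7

Yes, parity is correct (7 ones)


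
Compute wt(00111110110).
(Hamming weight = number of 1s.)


Counting 1s in 00111110110

7


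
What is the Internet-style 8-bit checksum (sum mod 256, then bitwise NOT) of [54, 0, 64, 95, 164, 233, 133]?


Sum = 743 mod 256 = 231
Complement = 24

24


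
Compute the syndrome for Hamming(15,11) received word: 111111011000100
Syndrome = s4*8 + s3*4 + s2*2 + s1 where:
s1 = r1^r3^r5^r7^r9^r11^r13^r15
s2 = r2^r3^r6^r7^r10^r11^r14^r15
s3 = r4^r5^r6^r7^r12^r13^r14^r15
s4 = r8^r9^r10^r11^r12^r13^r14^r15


s1=1, s2=1, s3=0, s4=1

Syndrome = 11 (error at position 11)


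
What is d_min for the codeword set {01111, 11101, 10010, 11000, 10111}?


Comparing all pairs, minimum distance: 2
Can detect 1 errors, correct 0 errors

2


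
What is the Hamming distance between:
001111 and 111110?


XOR: 110001
Count of 1s: 3

3


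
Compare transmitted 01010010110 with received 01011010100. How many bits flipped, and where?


XOR: 00001000010

2 error(s) at position(s): 4, 9


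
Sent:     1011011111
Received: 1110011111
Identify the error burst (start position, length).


XOR: 0101000000

Burst at position 1, length 3


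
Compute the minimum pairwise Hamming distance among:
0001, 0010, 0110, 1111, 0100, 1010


Comparing all pairs, minimum distance: 1
Can detect 0 errors, correct 0 errors

1


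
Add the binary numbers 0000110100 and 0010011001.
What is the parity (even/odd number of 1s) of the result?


0000110100 = 52
0010011001 = 153
Sum = 205 = 11001101
1s count = 5

odd parity (5 ones in 11001101)


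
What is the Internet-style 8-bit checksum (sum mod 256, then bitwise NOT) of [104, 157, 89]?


Sum = 350 mod 256 = 94
Complement = 161

161


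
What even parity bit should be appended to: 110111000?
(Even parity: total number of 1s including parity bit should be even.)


Number of 1s in data: 5
Parity bit: 1

1


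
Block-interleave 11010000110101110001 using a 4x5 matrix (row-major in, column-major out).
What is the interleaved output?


Matrix:
  11010
  00011
  01011
  10001
Read columns: 10011010000011100111

10011010000011100111


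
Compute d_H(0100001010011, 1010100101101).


XOR: 1110101111110
Count of 1s: 10

10


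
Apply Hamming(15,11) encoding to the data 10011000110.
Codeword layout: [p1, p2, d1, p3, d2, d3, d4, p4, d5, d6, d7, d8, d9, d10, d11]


Parity bits: p1=0, p2=1, p3=1, p4=1

011100111000110


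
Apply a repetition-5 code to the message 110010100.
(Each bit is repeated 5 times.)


Each bit -> 5 copies

111111111100000000001111100000111110000000000


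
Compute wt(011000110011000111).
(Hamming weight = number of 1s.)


Counting 1s in 011000110011000111

9


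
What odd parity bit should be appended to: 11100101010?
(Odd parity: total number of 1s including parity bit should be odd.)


Number of 1s in data: 6
Parity bit: 1

1


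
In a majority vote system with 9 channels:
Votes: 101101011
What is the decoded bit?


Ones: 6 out of 9
Threshold: 5

1 (6/9 voted 1)


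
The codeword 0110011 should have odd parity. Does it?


Number of 1s: 4

No, parity error (4 ones)


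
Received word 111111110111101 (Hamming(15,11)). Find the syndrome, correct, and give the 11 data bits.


Syndrome = 7: error at position 7

Data: 11100111101 (corrected bit 7)


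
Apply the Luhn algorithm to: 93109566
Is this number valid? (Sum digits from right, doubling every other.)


Luhn sum = 37
37 mod 10 = 7

Invalid (Luhn sum mod 10 = 7)


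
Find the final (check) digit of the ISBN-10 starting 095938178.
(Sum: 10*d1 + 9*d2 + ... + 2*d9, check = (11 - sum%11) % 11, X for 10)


Weighted sum: 283
283 mod 11 = 8

Check digit: 3


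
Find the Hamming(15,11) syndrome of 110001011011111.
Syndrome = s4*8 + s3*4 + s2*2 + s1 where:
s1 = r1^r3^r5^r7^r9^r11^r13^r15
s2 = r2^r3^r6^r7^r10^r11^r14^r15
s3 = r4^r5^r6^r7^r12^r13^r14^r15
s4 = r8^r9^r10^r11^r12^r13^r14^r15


s1=1, s2=1, s3=1, s4=1

Syndrome = 15 (error at position 15)


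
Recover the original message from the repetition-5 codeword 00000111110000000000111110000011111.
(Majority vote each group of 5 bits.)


Groups: 00000, 11111, 00000, 00000, 11111, 00000, 11111
Majority votes: 0100101

0100101


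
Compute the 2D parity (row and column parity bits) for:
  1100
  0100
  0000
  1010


Row parities: 0100
Column parities: 0010

Row P: 0100, Col P: 0010, Corner: 1


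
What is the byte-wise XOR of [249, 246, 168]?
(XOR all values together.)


XOR chain: 249 ^ 246 ^ 168 = 167

167


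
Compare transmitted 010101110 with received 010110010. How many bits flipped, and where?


XOR: 000011100

3 error(s) at position(s): 4, 5, 6


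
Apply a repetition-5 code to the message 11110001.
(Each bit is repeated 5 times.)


Each bit -> 5 copies

1111111111111111111100000000000000011111


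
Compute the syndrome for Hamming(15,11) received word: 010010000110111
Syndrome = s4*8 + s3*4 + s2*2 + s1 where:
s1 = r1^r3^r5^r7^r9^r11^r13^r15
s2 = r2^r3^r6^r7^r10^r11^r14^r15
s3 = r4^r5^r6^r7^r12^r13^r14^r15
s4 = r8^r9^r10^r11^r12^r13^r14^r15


s1=0, s2=1, s3=0, s4=1

Syndrome = 10 (error at position 10)


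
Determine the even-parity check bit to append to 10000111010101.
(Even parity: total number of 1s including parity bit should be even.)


Number of 1s in data: 7
Parity bit: 1

1


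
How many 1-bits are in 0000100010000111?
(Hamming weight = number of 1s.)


Counting 1s in 0000100010000111

5


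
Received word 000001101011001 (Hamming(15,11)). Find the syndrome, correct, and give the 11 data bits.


Syndrome = 0: no error detected

Data: 00111011001 (no errors)


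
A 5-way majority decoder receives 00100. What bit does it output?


Ones: 1 out of 5
Threshold: 3

0 (1/5 voted 1)


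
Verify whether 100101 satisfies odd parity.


Number of 1s: 3

Yes, parity is correct (3 ones)


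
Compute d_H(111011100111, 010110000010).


XOR: 101101100101
Count of 1s: 7

7


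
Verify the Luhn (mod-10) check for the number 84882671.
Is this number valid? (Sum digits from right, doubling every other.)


Luhn sum = 42
42 mod 10 = 2

Invalid (Luhn sum mod 10 = 2)


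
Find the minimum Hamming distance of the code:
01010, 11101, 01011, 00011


Comparing all pairs, minimum distance: 1
Can detect 0 errors, correct 0 errors

1


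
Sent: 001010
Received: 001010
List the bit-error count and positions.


XOR: 000000

0 errors (received matches sent)


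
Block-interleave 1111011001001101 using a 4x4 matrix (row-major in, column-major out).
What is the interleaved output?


Matrix:
  1111
  0110
  0100
  1101
Read columns: 1001111111001001

1001111111001001


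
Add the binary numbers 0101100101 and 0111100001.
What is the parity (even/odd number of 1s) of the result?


0101100101 = 357
0111100001 = 481
Sum = 838 = 1101000110
1s count = 5

odd parity (5 ones in 1101000110)


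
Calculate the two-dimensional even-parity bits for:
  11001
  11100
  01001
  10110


Row parities: 1101
Column parities: 11010

Row P: 1101, Col P: 11010, Corner: 1


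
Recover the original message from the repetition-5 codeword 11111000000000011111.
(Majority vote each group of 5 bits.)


Groups: 11111, 00000, 00000, 11111
Majority votes: 1001

1001


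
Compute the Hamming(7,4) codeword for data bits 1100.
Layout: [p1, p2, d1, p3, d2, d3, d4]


Parity bits: p1=0, p2=1, p3=1

0111100


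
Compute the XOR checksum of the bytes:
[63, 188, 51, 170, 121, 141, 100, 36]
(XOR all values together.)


XOR chain: 63 ^ 188 ^ 51 ^ 170 ^ 121 ^ 141 ^ 100 ^ 36 = 174

174


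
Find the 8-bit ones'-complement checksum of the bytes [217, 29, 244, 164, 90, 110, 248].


Sum = 1102 mod 256 = 78
Complement = 177

177


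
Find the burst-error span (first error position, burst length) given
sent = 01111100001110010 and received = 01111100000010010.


XOR: 00000000001100000

Burst at position 10, length 2


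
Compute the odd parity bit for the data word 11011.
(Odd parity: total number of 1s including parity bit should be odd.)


Number of 1s in data: 4
Parity bit: 1

1


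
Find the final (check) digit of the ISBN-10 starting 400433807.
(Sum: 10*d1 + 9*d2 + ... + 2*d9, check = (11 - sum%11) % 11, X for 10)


Weighted sum: 147
147 mod 11 = 4

Check digit: 7


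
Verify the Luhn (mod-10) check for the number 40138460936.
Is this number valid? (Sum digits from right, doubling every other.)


Luhn sum = 54
54 mod 10 = 4

Invalid (Luhn sum mod 10 = 4)


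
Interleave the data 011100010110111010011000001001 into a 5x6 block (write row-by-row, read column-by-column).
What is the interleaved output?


Matrix:
  011100
  010110
  111010
  011000
  001001
Read columns: 001001111010111110000110000001

001001111010111110000110000001


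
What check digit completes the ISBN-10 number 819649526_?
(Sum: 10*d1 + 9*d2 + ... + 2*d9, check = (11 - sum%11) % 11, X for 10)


Weighted sum: 310
310 mod 11 = 2

Check digit: 9


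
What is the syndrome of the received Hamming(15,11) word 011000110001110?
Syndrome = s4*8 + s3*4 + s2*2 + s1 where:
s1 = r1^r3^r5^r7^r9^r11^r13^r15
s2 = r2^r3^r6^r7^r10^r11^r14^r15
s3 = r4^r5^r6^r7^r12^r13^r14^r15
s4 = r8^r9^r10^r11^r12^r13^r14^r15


s1=1, s2=0, s3=0, s4=0

Syndrome = 1 (error at position 1)


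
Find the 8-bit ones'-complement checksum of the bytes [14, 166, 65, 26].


Sum = 271 mod 256 = 15
Complement = 240

240


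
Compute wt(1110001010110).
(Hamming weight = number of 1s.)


Counting 1s in 1110001010110

7


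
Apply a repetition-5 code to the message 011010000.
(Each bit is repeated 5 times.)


Each bit -> 5 copies

000001111111111000001111100000000000000000000


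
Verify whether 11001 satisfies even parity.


Number of 1s: 3

No, parity error (3 ones)


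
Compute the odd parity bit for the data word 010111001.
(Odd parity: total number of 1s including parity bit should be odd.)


Number of 1s in data: 5
Parity bit: 0

0


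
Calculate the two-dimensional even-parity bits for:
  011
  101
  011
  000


Row parities: 0000
Column parities: 101

Row P: 0000, Col P: 101, Corner: 0


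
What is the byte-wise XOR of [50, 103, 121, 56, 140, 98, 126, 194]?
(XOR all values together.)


XOR chain: 50 ^ 103 ^ 121 ^ 56 ^ 140 ^ 98 ^ 126 ^ 194 = 70

70


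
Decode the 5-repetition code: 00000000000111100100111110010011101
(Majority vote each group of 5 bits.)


Groups: 00000, 00000, 01111, 00100, 11111, 00100, 11101
Majority votes: 0010101

0010101


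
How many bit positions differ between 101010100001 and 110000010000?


XOR: 011010110001
Count of 1s: 6

6


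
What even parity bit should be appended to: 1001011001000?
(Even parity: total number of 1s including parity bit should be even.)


Number of 1s in data: 5
Parity bit: 1

1


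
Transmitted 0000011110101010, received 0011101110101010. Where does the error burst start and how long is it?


XOR: 0011110000000000

Burst at position 2, length 4


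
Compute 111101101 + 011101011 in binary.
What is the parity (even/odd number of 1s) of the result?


111101101 = 493
011101011 = 235
Sum = 728 = 1011011000
1s count = 5

odd parity (5 ones in 1011011000)


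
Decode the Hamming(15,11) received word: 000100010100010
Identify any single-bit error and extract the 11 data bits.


Syndrome = 8: error at position 8

Data: 00000100010 (corrected bit 8)


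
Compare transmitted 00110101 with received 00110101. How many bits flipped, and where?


XOR: 00000000

0 errors (received matches sent)


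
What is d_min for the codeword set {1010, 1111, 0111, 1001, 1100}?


Comparing all pairs, minimum distance: 1
Can detect 0 errors, correct 0 errors

1


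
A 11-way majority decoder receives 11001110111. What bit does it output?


Ones: 8 out of 11
Threshold: 6

1 (8/11 voted 1)


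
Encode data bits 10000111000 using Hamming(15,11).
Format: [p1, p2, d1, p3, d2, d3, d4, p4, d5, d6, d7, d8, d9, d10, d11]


Parity bits: p1=0, p2=1, p3=1, p4=1

011100010111000


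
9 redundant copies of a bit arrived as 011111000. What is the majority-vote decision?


Ones: 5 out of 9
Threshold: 5

1 (5/9 voted 1)


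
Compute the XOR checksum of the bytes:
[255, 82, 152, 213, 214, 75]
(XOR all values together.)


XOR chain: 255 ^ 82 ^ 152 ^ 213 ^ 214 ^ 75 = 125

125


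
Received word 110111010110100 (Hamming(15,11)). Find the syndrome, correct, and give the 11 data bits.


Syndrome = 0: no error detected

Data: 01100110100 (no errors)


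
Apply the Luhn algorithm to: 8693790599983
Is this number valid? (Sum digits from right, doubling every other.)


Luhn sum = 80
80 mod 10 = 0

Valid (Luhn sum mod 10 = 0)


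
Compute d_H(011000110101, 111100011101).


XOR: 100100101000
Count of 1s: 4

4


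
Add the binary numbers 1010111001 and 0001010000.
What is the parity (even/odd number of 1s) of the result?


1010111001 = 697
0001010000 = 80
Sum = 777 = 1100001001
1s count = 4

even parity (4 ones in 1100001001)


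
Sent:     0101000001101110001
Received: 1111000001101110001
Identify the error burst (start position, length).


XOR: 1010000000000000000

Burst at position 0, length 3


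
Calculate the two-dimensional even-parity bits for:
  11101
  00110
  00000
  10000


Row parities: 0001
Column parities: 01011

Row P: 0001, Col P: 01011, Corner: 1


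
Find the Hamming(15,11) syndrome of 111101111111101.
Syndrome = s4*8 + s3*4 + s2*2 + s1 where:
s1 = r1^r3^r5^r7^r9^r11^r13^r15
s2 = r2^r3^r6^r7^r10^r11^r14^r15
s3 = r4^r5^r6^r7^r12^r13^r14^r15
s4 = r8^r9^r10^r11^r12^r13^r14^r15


s1=1, s2=1, s3=0, s4=1

Syndrome = 11 (error at position 11)


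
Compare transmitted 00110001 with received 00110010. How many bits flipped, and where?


XOR: 00000011

2 error(s) at position(s): 6, 7


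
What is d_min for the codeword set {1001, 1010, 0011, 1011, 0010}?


Comparing all pairs, minimum distance: 1
Can detect 0 errors, correct 0 errors

1


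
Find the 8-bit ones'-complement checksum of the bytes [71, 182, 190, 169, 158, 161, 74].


Sum = 1005 mod 256 = 237
Complement = 18

18


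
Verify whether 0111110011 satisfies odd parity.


Number of 1s: 7

Yes, parity is correct (7 ones)


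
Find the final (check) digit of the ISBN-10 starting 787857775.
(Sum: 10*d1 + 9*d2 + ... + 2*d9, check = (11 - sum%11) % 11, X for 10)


Weighted sum: 378
378 mod 11 = 4

Check digit: 7


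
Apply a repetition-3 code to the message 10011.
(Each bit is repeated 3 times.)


Each bit -> 3 copies

111000000111111


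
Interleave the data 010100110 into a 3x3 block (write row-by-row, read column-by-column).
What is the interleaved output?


Matrix:
  010
  100
  110
Read columns: 011101000

011101000


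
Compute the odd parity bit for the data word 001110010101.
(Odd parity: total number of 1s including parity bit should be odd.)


Number of 1s in data: 6
Parity bit: 1

1


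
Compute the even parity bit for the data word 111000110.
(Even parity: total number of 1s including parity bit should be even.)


Number of 1s in data: 5
Parity bit: 1

1


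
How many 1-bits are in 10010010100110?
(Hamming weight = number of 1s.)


Counting 1s in 10010010100110

6


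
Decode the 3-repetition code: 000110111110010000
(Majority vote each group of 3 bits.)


Groups: 000, 110, 111, 110, 010, 000
Majority votes: 011100

011100


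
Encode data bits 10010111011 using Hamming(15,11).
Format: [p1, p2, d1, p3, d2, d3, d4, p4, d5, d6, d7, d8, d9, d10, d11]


Parity bits: p1=0, p2=0, p3=0, p4=1

001000110111011


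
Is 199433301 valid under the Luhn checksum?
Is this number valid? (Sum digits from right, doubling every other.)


Luhn sum = 40
40 mod 10 = 0

Valid (Luhn sum mod 10 = 0)


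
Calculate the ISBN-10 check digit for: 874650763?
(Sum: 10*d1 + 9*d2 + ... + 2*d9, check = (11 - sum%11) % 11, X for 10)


Weighted sum: 299
299 mod 11 = 2

Check digit: 9


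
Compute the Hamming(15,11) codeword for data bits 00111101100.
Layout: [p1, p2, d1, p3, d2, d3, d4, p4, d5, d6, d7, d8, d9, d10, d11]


Parity bits: p1=1, p2=1, p3=0, p4=0

110001101101100


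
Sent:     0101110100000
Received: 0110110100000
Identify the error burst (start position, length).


XOR: 0011000000000

Burst at position 2, length 2


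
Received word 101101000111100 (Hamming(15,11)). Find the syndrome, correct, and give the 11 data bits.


Syndrome = 0: no error detected

Data: 10100111100 (no errors)


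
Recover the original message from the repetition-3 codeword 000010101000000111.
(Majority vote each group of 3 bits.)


Groups: 000, 010, 101, 000, 000, 111
Majority votes: 001001

001001


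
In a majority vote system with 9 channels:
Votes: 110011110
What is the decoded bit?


Ones: 6 out of 9
Threshold: 5

1 (6/9 voted 1)


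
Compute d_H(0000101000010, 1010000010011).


XOR: 1010101010001
Count of 1s: 6

6


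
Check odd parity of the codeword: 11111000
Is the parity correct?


Number of 1s: 5

Yes, parity is correct (5 ones)


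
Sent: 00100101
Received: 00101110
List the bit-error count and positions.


XOR: 00001011

3 error(s) at position(s): 4, 6, 7


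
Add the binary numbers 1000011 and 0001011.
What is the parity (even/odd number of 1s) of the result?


1000011 = 67
0001011 = 11
Sum = 78 = 1001110
1s count = 4

even parity (4 ones in 1001110)


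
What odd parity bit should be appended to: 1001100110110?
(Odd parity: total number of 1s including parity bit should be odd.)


Number of 1s in data: 7
Parity bit: 0

0


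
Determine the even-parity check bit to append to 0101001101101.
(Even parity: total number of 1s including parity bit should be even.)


Number of 1s in data: 7
Parity bit: 1

1


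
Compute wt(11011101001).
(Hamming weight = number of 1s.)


Counting 1s in 11011101001

7


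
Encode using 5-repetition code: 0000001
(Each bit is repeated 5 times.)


Each bit -> 5 copies

00000000000000000000000000000011111


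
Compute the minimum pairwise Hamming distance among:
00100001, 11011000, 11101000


Comparing all pairs, minimum distance: 2
Can detect 1 errors, correct 0 errors

2
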